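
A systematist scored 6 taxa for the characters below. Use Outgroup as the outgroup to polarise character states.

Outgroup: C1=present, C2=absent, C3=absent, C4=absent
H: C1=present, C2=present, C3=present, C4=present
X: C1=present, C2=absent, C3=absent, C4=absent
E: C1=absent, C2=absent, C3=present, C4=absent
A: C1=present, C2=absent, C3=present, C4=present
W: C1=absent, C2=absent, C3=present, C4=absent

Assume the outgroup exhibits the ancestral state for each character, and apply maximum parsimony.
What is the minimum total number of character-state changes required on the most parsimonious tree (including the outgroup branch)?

4

Character polarity is set by the outgroup: the derived state is whichever differs from the outgroup's state, so for C1 the derived state is 'absent', and for the remaining characters it is 'present'.
C1 (derived state 'absent') is shared by E and W — a synapomorphy uniting that clade.
C2 (derived state 'present') is unique to H (autapomorphy; uninformative for grouping).
C3: derived state 'present' in A, E, H, and W only — synapomorphy for {A, E, H, W}.
Only A and H show the derived state 'present' for C4, supporting them as a clade.
Most parsimonious ingroup topology: (((H,A),(E,W)),X).
Changes per character on this tree: C1: 1; C2: 1; C3: 1; C4: 1.
Total = 4.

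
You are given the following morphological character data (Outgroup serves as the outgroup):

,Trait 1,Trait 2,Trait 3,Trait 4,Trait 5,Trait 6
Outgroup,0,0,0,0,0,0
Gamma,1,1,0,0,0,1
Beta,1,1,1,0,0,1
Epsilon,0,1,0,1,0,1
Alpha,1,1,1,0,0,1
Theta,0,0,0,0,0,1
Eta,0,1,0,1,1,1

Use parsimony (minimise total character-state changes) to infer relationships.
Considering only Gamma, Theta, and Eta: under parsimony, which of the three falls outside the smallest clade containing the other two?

The outgroup has state '0' for every character, so '1' is the derived state throughout.
Trait 1: derived state '1' in Alpha, Beta, and Gamma only — synapomorphy for {Alpha, Beta, Gamma}.
Trait 2 (derived state '1') is shared by Alpha, Beta, Epsilon, Eta, and Gamma — a synapomorphy uniting that clade.
Only Alpha and Beta show the derived state '1' for Trait 3, supporting them as a clade.
Trait 4: derived state '1' in Epsilon and Eta only — synapomorphy for {Epsilon, Eta}.
Trait 5 (derived state '1') is unique to Eta (autapomorphy; uninformative for grouping).
Trait 6 (derived state '1') is shared by all ingroup taxa — unites the whole ingroup.
Most parsimonious ingroup topology: (((Gamma,(Beta,Alpha)),(Epsilon,Eta)),Theta).
Eta and Gamma share a more recent common ancestor with each other than either does with Theta, so Theta is the least closely related of the three.

Theta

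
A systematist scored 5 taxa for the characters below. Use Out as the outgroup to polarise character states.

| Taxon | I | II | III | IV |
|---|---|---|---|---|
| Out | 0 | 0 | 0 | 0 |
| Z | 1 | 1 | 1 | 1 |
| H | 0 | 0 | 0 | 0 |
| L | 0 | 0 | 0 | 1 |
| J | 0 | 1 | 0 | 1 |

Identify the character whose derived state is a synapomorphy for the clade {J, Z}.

The outgroup has state '0' for every character, so '1' is the derived state throughout.
I (derived state '1') is unique to Z (autapomorphy; uninformative for grouping).
Only J and Z show the derived state '1' for II, supporting them as a clade.
III: derived state '1' in Z only — an autapomorphy, so it tells us nothing about relationships among taxa.
IV (derived state '1') is shared by J, L, and Z — a synapomorphy uniting that clade.
Most parsimonious ingroup topology: (((Z,J),L),H).
The clade {J, Z} is supported by II: its derived state '1' occurs in exactly those taxa and in no other taxon (including the outgroup).

II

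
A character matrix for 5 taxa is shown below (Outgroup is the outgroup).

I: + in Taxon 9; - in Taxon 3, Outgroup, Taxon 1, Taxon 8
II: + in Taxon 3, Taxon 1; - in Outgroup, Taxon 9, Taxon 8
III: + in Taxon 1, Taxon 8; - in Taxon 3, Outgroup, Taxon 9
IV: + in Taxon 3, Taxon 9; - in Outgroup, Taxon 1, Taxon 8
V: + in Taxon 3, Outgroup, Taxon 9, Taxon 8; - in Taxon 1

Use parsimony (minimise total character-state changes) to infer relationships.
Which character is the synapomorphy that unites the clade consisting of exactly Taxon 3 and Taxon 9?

Character polarity is set by the outgroup: the derived state is whichever differs from the outgroup's state, so for V the derived state is '-', and for the remaining characters it is '+'.
I: derived state '+' in Taxon 9 only — an autapomorphy, so it tells us nothing about relationships among taxa.
II (state '+') occurs in Taxon 1 and Taxon 3 but conflicts with the nesting implied by the other characters — most parsimoniously interpreted as homoplasy.
Only Taxon 1 and Taxon 8 show the derived state '+' for III, supporting them as a clade.
IV: derived state '+' in Taxon 3 and Taxon 9 only — synapomorphy for {Taxon 3, Taxon 9}.
V (derived state '-') is unique to Taxon 1 (autapomorphy; uninformative for grouping).
Most parsimonious ingroup topology: ((Taxon 1,Taxon 8),(Taxon 3,Taxon 9)).
The clade {Taxon 3, Taxon 9} is supported by IV: its derived state '+' occurs in exactly those taxa and in no other taxon (including the outgroup).

IV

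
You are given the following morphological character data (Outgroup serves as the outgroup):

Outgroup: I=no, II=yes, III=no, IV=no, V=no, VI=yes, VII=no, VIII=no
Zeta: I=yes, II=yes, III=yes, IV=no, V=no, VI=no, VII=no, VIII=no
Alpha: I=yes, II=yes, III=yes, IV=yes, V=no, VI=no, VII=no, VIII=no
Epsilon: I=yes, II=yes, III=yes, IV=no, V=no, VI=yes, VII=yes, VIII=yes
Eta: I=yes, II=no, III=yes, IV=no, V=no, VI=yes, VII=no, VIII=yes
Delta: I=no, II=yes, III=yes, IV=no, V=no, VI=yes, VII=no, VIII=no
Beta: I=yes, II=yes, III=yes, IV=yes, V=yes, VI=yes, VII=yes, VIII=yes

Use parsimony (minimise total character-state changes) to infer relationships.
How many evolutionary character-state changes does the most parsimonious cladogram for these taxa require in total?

Character polarity is set by the outgroup: the derived state is whichever differs from the outgroup's state, so for II, VI the derived state is 'no', and for the remaining characters it is 'yes'.
I (derived state 'yes') is shared by Alpha, Beta, Epsilon, Eta, and Zeta — a synapomorphy uniting that clade.
II: derived state 'no' in Eta only — an autapomorphy, so it tells us nothing about relationships among taxa.
III (derived state 'yes') is shared by all ingroup taxa — unites the whole ingroup.
IV (state 'yes') occurs in Alpha and Beta but conflicts with the nesting implied by the other characters — most parsimoniously interpreted as homoplasy.
V (derived state 'yes') is unique to Beta (autapomorphy; uninformative for grouping).
VI (derived state 'no') is shared by Alpha and Zeta — a synapomorphy uniting that clade.
VII: derived state 'yes' in Beta and Epsilon only — synapomorphy for {Beta, Epsilon}.
VIII: derived state 'yes' in Beta, Epsilon, and Eta only — synapomorphy for {Beta, Epsilon, Eta}.
Most parsimonious ingroup topology: (((Zeta,Alpha),((Epsilon,Beta),Eta)),Delta).
Changes per character on this tree: I: 1; II: 1; III: 1; IV: 2; V: 1; VI: 1; VII: 1; VIII: 1.
Total = 9.

9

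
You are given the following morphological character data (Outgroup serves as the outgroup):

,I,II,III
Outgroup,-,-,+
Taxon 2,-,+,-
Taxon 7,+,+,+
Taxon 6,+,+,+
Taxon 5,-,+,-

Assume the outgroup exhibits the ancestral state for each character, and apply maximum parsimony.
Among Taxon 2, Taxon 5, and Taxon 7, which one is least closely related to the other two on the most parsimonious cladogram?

Character polarity is set by the outgroup: the derived state is whichever differs from the outgroup's state, so for III the derived state is '-', and for the remaining characters it is '+'.
Only Taxon 6 and Taxon 7 show the derived state '+' for I, supporting them as a clade.
All ingroup taxa share the derived state '+' for II; it defines the ingroup but does not resolve relationships within it.
III (derived state '-') is shared by Taxon 2 and Taxon 5 — a synapomorphy uniting that clade.
Most parsimonious ingroup topology: ((Taxon 2,Taxon 5),(Taxon 7,Taxon 6)).
Taxon 2 and Taxon 5 share a more recent common ancestor with each other than either does with Taxon 7, so Taxon 7 is the least closely related of the three.

Taxon 7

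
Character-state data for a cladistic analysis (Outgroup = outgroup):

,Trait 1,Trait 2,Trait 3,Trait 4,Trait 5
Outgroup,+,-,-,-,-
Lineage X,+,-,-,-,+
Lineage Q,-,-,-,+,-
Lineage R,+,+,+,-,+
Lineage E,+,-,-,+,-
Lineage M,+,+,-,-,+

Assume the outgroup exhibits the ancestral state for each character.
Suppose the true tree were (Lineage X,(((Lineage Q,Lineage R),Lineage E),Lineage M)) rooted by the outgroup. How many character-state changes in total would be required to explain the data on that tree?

9

Map each character onto (Lineage X,(((Lineage Q,Lineage R),Lineage E),Lineage M)) (rooted by Outgroup) and count the minimum state changes it requires (Fitch parsimony):
Trait 1: 1; Trait 2: 2; Trait 3: 1; Trait 4: 2; Trait 5: 3.
Total tree length = 9.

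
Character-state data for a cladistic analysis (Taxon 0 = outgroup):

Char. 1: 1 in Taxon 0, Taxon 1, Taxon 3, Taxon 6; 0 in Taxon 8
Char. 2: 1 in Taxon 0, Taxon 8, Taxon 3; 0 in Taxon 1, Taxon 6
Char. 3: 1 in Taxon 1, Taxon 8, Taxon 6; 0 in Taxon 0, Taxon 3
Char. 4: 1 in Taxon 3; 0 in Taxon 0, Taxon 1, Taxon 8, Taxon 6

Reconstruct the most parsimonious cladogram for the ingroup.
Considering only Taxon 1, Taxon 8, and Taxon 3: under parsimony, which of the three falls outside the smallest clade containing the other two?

Character polarity is set by the outgroup: the derived state is whichever differs from the outgroup's state, so for Char. 1, Char. 2 the derived state is '0', and for the remaining characters it is '1'.
Char. 1 (derived state '0') is unique to Taxon 8 (autapomorphy; uninformative for grouping).
Char. 2: derived state '0' in Taxon 1 and Taxon 6 only — synapomorphy for {Taxon 1, Taxon 6}.
Only Taxon 1, Taxon 6, and Taxon 8 show the derived state '1' for Char. 3, supporting them as a clade.
Char. 4 (derived state '1') is unique to Taxon 3 (autapomorphy; uninformative for grouping).
Most parsimonious ingroup topology: (((Taxon 1,Taxon 6),Taxon 8),Taxon 3).
Taxon 8 and Taxon 1 share a more recent common ancestor with each other than either does with Taxon 3, so Taxon 3 is the least closely related of the three.

Taxon 3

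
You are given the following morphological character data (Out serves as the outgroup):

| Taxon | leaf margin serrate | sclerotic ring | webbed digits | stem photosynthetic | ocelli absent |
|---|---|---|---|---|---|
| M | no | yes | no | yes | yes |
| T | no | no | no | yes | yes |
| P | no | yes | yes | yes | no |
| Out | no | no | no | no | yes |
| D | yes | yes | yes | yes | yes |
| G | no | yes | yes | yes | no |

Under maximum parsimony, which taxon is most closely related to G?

P

Character polarity is set by the outgroup: the derived state is whichever differs from the outgroup's state, so for ocelli absent the derived state is 'no', and for the remaining characters it is 'yes'.
leaf margin serrate: derived state 'yes' in D only — an autapomorphy, so it tells us nothing about relationships among taxa.
Only D, G, M, and P show the derived state 'yes' for sclerotic ring, supporting them as a clade.
Only D, G, and P show the derived state 'yes' for webbed digits, supporting them as a clade.
All ingroup taxa share the derived state 'yes' for stem photosynthetic; it defines the ingroup but does not resolve relationships within it.
ocelli absent: derived state 'no' in G and P only — synapomorphy for {G, P}.
Most parsimonious ingroup topology: ((M,(D,(G,P))),T).
G and P form a cherry on this tree, so they are sister taxa.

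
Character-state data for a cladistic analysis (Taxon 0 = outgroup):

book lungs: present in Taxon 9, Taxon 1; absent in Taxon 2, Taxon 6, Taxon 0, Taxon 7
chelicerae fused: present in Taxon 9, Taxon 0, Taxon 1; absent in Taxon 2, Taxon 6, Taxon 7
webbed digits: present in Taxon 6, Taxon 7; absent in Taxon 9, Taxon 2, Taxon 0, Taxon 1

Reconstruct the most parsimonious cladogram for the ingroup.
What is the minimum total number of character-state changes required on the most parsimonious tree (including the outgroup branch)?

3

Character polarity is set by the outgroup: the derived state is whichever differs from the outgroup's state, so for chelicerae fused the derived state is 'absent', and for the remaining characters it is 'present'.
Only Taxon 1 and Taxon 9 show the derived state 'present' for book lungs, supporting them as a clade.
chelicerae fused: derived state 'absent' in Taxon 2, Taxon 6, and Taxon 7 only — synapomorphy for {Taxon 2, Taxon 6, Taxon 7}.
webbed digits: derived state 'present' in Taxon 6 and Taxon 7 only — synapomorphy for {Taxon 6, Taxon 7}.
Most parsimonious ingroup topology: ((Taxon 9,Taxon 1),((Taxon 6,Taxon 7),Taxon 2)).
Changes per character on this tree: book lungs: 1; chelicerae fused: 1; webbed digits: 1.
Total = 3.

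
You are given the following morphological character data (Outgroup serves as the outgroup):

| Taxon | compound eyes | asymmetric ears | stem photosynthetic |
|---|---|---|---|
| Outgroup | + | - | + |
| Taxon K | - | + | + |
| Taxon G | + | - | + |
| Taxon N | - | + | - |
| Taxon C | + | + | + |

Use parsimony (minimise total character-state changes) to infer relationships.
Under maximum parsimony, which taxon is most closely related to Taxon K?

Taxon N

Character polarity is set by the outgroup: the derived state is whichever differs from the outgroup's state, so for compound eyes, stem photosynthetic the derived state is '-', and for the remaining characters it is '+'.
Only Taxon K and Taxon N show the derived state '-' for compound eyes, supporting them as a clade.
asymmetric ears (derived state '+') is shared by Taxon C, Taxon K, and Taxon N — a synapomorphy uniting that clade.
stem photosynthetic: derived state '-' in Taxon N only — an autapomorphy, so it tells us nothing about relationships among taxa.
Most parsimonious ingroup topology: (((Taxon K,Taxon N),Taxon C),Taxon G).
Taxon K and Taxon N form a cherry on this tree, so they are sister taxa.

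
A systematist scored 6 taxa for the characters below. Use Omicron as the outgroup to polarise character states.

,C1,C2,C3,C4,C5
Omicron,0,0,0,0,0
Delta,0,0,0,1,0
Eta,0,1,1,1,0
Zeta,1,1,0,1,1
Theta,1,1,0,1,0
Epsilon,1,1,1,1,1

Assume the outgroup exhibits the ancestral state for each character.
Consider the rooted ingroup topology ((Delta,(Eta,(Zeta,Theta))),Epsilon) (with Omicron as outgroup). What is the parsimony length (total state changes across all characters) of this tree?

Map each character onto ((Delta,(Eta,(Zeta,Theta))),Epsilon) (rooted by Omicron) and count the minimum state changes it requires (Fitch parsimony):
C1: 2; C2: 2; C3: 2; C4: 1; C5: 2.
Total tree length = 9.

9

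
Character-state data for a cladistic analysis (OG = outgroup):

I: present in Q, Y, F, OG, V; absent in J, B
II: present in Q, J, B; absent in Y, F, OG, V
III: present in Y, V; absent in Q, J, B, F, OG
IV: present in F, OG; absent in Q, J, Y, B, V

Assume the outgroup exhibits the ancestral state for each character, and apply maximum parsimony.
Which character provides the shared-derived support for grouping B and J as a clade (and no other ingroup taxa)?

I

Character polarity is set by the outgroup: the derived state is whichever differs from the outgroup's state, so for I, IV the derived state is 'absent', and for the remaining characters it is 'present'.
Only B and J show the derived state 'absent' for I, supporting them as a clade.
Only B, J, and Q show the derived state 'present' for II, supporting them as a clade.
III (derived state 'present') is shared by V and Y — a synapomorphy uniting that clade.
Only B, J, Q, V, and Y show the derived state 'absent' for IV, supporting them as a clade.
Most parsimonious ingroup topology: (((V,Y),(Q,(B,J))),F).
The clade {B, J} is supported by I: its derived state 'absent' occurs in exactly those taxa and in no other taxon (including the outgroup).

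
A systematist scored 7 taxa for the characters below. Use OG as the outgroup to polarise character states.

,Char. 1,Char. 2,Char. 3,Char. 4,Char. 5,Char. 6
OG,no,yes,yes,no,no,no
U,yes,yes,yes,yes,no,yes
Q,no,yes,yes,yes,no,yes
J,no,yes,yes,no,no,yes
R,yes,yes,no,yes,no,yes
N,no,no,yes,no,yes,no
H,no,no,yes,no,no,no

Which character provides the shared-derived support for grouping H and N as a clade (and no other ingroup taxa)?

Character polarity is set by the outgroup: the derived state is whichever differs from the outgroup's state, so for Char. 2, Char. 3 the derived state is 'no', and for the remaining characters it is 'yes'.
Only R and U show the derived state 'yes' for Char. 1, supporting them as a clade.
Char. 2 (derived state 'no') is shared by H and N — a synapomorphy uniting that clade.
Char. 3 (derived state 'no') is unique to R (autapomorphy; uninformative for grouping).
Char. 4: derived state 'yes' in Q, R, and U only — synapomorphy for {Q, R, U}.
Char. 5 (derived state 'yes') is unique to N (autapomorphy; uninformative for grouping).
Only J, Q, R, and U show the derived state 'yes' for Char. 6, supporting them as a clade.
Most parsimonious ingroup topology: ((((U,R),Q),J),(N,H)).
The clade {H, N} is supported by Char. 2: its derived state 'no' occurs in exactly those taxa and in no other taxon (including the outgroup).

Char. 2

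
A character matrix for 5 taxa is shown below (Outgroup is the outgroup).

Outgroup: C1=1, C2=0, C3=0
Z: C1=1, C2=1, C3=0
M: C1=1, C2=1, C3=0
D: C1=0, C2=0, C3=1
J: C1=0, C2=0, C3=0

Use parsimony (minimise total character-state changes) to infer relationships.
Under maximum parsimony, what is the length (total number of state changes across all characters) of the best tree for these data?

Character polarity is set by the outgroup: the derived state is whichever differs from the outgroup's state, so for C1 the derived state is '0', and for the remaining characters it is '1'.
C1 (derived state '0') is shared by D and J — a synapomorphy uniting that clade.
C2: derived state '1' in M and Z only — synapomorphy for {M, Z}.
C3 (derived state '1') is unique to D (autapomorphy; uninformative for grouping).
Most parsimonious ingroup topology: ((Z,M),(D,J)).
Changes per character on this tree: C1: 1; C2: 1; C3: 1.
Total = 3.

3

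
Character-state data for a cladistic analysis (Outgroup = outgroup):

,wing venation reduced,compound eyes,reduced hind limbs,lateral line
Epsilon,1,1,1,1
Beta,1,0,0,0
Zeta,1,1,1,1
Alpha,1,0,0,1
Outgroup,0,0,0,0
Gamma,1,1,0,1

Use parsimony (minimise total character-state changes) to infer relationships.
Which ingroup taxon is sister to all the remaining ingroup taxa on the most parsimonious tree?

The outgroup has state '0' for every character, so '1' is the derived state throughout.
All ingroup taxa share the derived state '1' for wing venation reduced; it defines the ingroup but does not resolve relationships within it.
compound eyes: derived state '1' in Epsilon, Gamma, and Zeta only — synapomorphy for {Epsilon, Gamma, Zeta}.
Only Epsilon and Zeta show the derived state '1' for reduced hind limbs, supporting them as a clade.
Only Alpha, Epsilon, Gamma, and Zeta show the derived state '1' for lateral line, supporting them as a clade.
Most parsimonious ingroup topology: (Beta,(((Zeta,Epsilon),Gamma),Alpha)).
Beta is sister to the clade containing all other ingroup taxa, so it is the earliest-diverging (most basal) ingroup lineage.

Beta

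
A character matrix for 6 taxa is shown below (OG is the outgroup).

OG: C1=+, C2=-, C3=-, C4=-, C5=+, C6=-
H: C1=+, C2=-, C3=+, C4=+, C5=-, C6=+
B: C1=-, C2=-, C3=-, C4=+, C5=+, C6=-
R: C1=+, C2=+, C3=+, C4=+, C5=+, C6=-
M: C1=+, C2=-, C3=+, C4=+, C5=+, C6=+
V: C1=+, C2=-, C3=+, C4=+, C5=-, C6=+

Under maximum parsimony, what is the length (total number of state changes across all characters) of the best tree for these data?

6

Character polarity is set by the outgroup: the derived state is whichever differs from the outgroup's state, so for C1, C5 the derived state is '-', and for the remaining characters it is '+'.
C1 (derived state '-') is unique to B (autapomorphy; uninformative for grouping).
C2 (derived state '+') is unique to R (autapomorphy; uninformative for grouping).
Only H, M, R, and V show the derived state '+' for C3, supporting them as a clade.
C4 (derived state '+') is shared by all ingroup taxa — unites the whole ingroup.
C5 (derived state '-') is shared by H and V — a synapomorphy uniting that clade.
C6 (derived state '+') is shared by H, M, and V — a synapomorphy uniting that clade.
Most parsimonious ingroup topology: ((((H,V),M),R),B).
Changes per character on this tree: C1: 1; C2: 1; C3: 1; C4: 1; C5: 1; C6: 1.
Total = 6.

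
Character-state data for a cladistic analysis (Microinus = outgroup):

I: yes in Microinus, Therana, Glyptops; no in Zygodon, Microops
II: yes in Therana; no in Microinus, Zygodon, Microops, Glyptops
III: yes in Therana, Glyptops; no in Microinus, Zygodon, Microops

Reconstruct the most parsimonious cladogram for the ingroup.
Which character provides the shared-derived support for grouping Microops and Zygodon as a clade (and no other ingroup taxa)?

Character polarity is set by the outgroup: the derived state is whichever differs from the outgroup's state, so for I the derived state is 'no', and for the remaining characters it is 'yes'.
I: derived state 'no' in Microops and Zygodon only — synapomorphy for {Microops, Zygodon}.
II (derived state 'yes') is unique to Therana (autapomorphy; uninformative for grouping).
III (derived state 'yes') is shared by Glyptops and Therana — a synapomorphy uniting that clade.
Most parsimonious ingroup topology: ((Zygodon,Microops),(Therana,Glyptops)).
The clade {Microops, Zygodon} is supported by I: its derived state 'no' occurs in exactly those taxa and in no other taxon (including the outgroup).

I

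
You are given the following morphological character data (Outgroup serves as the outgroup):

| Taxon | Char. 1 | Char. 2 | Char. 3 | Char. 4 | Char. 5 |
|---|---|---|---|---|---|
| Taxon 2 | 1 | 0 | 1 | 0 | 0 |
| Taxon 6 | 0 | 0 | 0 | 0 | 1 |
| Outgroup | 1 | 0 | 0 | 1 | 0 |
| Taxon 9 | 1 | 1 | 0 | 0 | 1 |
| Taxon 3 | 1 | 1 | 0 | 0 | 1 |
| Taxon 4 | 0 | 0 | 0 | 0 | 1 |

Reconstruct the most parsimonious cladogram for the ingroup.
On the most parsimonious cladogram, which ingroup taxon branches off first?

Taxon 2

Character polarity is set by the outgroup: the derived state is whichever differs from the outgroup's state, so for Char. 1, Char. 4 the derived state is '0', and for the remaining characters it is '1'.
Char. 1: derived state '0' in Taxon 4 and Taxon 6 only — synapomorphy for {Taxon 4, Taxon 6}.
Char. 2: derived state '1' in Taxon 3 and Taxon 9 only — synapomorphy for {Taxon 3, Taxon 9}.
Char. 3: derived state '1' in Taxon 2 only — an autapomorphy, so it tells us nothing about relationships among taxa.
Char. 4 (derived state '0') is shared by all ingroup taxa — unites the whole ingroup.
Only Taxon 3, Taxon 4, Taxon 6, and Taxon 9 show the derived state '1' for Char. 5, supporting them as a clade.
Most parsimonious ingroup topology: (((Taxon 9,Taxon 3),(Taxon 4,Taxon 6)),Taxon 2).
Taxon 2 is sister to the clade containing all other ingroup taxa, so it is the earliest-diverging (most basal) ingroup lineage.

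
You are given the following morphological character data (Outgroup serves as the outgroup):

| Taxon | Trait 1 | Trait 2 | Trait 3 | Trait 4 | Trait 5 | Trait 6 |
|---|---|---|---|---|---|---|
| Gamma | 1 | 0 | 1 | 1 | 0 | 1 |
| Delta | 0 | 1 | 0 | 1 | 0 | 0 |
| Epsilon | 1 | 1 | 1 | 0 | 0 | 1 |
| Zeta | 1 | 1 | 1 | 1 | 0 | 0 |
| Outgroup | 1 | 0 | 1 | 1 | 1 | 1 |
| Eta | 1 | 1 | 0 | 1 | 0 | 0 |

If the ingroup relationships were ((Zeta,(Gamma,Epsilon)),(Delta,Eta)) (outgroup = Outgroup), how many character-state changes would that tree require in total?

Map each character onto ((Zeta,(Gamma,Epsilon)),(Delta,Eta)) (rooted by Outgroup) and count the minimum state changes it requires (Fitch parsimony):
Trait 1: 1; Trait 2: 2; Trait 3: 1; Trait 4: 1; Trait 5: 1; Trait 6: 2.
Total tree length = 8.

8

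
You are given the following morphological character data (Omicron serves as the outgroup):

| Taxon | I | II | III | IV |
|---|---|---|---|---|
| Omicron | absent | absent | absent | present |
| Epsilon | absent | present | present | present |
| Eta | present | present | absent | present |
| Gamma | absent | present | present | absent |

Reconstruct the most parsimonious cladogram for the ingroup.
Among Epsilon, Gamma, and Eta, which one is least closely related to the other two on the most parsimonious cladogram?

Character polarity is set by the outgroup: the derived state is whichever differs from the outgroup's state, so for IV the derived state is 'absent', and for the remaining characters it is 'present'.
I: derived state 'present' in Eta only — an autapomorphy, so it tells us nothing about relationships among taxa.
All ingroup taxa share the derived state 'present' for II; it defines the ingroup but does not resolve relationships within it.
III (derived state 'present') is shared by Epsilon and Gamma — a synapomorphy uniting that clade.
IV (derived state 'absent') is unique to Gamma (autapomorphy; uninformative for grouping).
Most parsimonious ingroup topology: ((Epsilon,Gamma),Eta).
Epsilon and Gamma share a more recent common ancestor with each other than either does with Eta, so Eta is the least closely related of the three.

Eta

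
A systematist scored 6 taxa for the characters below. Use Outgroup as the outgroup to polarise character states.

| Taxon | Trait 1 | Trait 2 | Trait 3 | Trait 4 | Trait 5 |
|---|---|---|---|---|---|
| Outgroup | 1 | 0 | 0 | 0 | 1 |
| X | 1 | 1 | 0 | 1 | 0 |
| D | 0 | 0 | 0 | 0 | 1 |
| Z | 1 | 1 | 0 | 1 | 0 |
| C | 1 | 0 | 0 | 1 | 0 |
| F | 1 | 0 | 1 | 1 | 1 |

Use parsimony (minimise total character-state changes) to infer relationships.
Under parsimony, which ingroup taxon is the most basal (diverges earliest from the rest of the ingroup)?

D

Character polarity is set by the outgroup: the derived state is whichever differs from the outgroup's state, so for Trait 1, Trait 5 the derived state is '0', and for the remaining characters it is '1'.
Trait 1 (derived state '0') is unique to D (autapomorphy; uninformative for grouping).
Only X and Z show the derived state '1' for Trait 2, supporting them as a clade.
Trait 3 (derived state '1') is unique to F (autapomorphy; uninformative for grouping).
Trait 4 (derived state '1') is shared by C, F, X, and Z — a synapomorphy uniting that clade.
Trait 5 (derived state '0') is shared by C, X, and Z — a synapomorphy uniting that clade.
Most parsimonious ingroup topology: ((((X,Z),C),F),D).
D is sister to the clade containing all other ingroup taxa, so it is the earliest-diverging (most basal) ingroup lineage.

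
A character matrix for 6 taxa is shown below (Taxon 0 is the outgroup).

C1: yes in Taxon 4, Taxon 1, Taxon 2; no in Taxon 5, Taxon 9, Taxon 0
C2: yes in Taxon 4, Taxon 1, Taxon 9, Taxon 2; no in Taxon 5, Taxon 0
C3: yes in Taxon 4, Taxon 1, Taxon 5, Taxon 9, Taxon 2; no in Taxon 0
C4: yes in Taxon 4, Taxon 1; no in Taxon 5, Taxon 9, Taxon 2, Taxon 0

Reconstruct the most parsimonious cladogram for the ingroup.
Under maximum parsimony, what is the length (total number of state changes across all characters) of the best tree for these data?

The outgroup has state 'no' for every character, so 'yes' is the derived state throughout.
C1: derived state 'yes' in Taxon 1, Taxon 2, and Taxon 4 only — synapomorphy for {Taxon 1, Taxon 2, Taxon 4}.
Only Taxon 1, Taxon 2, Taxon 4, and Taxon 9 show the derived state 'yes' for C2, supporting them as a clade.
C3 (derived state 'yes') is shared by all ingroup taxa — unites the whole ingroup.
Only Taxon 1 and Taxon 4 show the derived state 'yes' for C4, supporting them as a clade.
Most parsimonious ingroup topology: ((Taxon 9,((Taxon 1,Taxon 4),Taxon 2)),Taxon 5).
Changes per character on this tree: C1: 1; C2: 1; C3: 1; C4: 1.
Total = 4.

4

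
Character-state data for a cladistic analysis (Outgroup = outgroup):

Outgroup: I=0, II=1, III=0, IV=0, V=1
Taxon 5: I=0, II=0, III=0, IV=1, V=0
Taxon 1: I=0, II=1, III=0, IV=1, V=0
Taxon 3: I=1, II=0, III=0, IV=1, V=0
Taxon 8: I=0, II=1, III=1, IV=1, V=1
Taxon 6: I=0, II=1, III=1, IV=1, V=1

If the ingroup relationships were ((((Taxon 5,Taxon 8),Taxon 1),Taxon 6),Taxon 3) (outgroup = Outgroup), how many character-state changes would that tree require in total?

9

Map each character onto ((((Taxon 5,Taxon 8),Taxon 1),Taxon 6),Taxon 3) (rooted by Outgroup) and count the minimum state changes it requires (Fitch parsimony):
I: 1; II: 2; III: 2; IV: 1; V: 3.
Total tree length = 9.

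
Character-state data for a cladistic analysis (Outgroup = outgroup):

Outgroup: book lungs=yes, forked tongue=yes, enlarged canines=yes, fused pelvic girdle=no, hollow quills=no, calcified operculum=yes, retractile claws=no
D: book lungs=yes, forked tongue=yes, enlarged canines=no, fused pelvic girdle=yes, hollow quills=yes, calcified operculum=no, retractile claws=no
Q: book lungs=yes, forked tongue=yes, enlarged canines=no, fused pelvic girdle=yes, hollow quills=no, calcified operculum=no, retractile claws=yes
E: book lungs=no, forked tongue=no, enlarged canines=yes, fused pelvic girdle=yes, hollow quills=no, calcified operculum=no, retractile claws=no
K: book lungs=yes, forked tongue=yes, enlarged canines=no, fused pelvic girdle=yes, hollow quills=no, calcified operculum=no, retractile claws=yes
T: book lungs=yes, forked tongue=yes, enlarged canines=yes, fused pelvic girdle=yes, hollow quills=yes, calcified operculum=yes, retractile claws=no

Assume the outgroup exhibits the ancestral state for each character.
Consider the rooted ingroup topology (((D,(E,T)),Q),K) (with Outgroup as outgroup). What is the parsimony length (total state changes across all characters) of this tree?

Map each character onto (((D,(E,T)),Q),K) (rooted by Outgroup) and count the minimum state changes it requires (Fitch parsimony):
book lungs: 1; forked tongue: 1; enlarged canines: 2; fused pelvic girdle: 1; hollow quills: 2; calcified operculum: 2; retractile claws: 2.
Total tree length = 11.

11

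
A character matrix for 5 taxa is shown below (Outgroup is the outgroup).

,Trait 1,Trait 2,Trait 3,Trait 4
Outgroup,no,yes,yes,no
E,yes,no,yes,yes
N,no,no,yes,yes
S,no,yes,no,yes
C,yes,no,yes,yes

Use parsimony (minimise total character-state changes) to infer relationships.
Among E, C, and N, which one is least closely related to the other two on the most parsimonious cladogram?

Character polarity is set by the outgroup: the derived state is whichever differs from the outgroup's state, so for Trait 2, Trait 3 the derived state is 'no', and for the remaining characters it is 'yes'.
Trait 1: derived state 'yes' in C and E only — synapomorphy for {C, E}.
Trait 2: derived state 'no' in C, E, and N only — synapomorphy for {C, E, N}.
Trait 3: derived state 'no' in S only — an autapomorphy, so it tells us nothing about relationships among taxa.
All ingroup taxa share the derived state 'yes' for Trait 4; it defines the ingroup but does not resolve relationships within it.
Most parsimonious ingroup topology: (((E,C),N),S).
E and C share a more recent common ancestor with each other than either does with N, so N is the least closely related of the three.

N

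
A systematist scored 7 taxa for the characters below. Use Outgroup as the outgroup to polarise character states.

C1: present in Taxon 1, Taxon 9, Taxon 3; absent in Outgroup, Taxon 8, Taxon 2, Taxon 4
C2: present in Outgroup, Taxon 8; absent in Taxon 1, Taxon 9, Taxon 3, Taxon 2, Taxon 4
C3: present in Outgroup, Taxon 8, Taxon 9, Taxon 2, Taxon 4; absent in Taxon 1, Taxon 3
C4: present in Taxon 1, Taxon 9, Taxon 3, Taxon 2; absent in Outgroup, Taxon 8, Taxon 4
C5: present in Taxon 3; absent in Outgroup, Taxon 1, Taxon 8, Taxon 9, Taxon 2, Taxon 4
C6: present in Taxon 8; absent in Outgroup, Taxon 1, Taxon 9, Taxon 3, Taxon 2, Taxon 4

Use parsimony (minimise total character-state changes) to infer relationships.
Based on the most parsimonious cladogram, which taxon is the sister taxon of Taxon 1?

Taxon 3

Character polarity is set by the outgroup: the derived state is whichever differs from the outgroup's state, so for C2, C3 the derived state is 'absent', and for the remaining characters it is 'present'.
C1 (derived state 'present') is shared by Taxon 1, Taxon 3, and Taxon 9 — a synapomorphy uniting that clade.
Only Taxon 1, Taxon 2, Taxon 3, Taxon 4, and Taxon 9 show the derived state 'absent' for C2, supporting them as a clade.
C3: derived state 'absent' in Taxon 1 and Taxon 3 only — synapomorphy for {Taxon 1, Taxon 3}.
C4: derived state 'present' in Taxon 1, Taxon 2, Taxon 3, and Taxon 9 only — synapomorphy for {Taxon 1, Taxon 2, Taxon 3, Taxon 9}.
C5: derived state 'present' in Taxon 3 only — an autapomorphy, so it tells us nothing about relationships among taxa.
C6 (derived state 'present') is unique to Taxon 8 (autapomorphy; uninformative for grouping).
Most parsimonious ingroup topology: (((((Taxon 1,Taxon 3),Taxon 9),Taxon 2),Taxon 4),Taxon 8).
Taxon 1 and Taxon 3 form a cherry on this tree, so they are sister taxa.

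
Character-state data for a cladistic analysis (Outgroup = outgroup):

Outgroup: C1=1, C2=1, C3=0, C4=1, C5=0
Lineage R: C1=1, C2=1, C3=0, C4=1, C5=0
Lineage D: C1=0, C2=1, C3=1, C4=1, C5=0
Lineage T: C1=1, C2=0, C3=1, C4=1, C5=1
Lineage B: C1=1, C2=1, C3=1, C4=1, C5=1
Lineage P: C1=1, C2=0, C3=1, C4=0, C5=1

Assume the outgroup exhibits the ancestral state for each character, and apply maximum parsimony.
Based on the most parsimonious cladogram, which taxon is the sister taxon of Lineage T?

Lineage P

Character polarity is set by the outgroup: the derived state is whichever differs from the outgroup's state, so for C1, C2, C4 the derived state is '0', and for the remaining characters it is '1'.
C1 (derived state '0') is unique to Lineage D (autapomorphy; uninformative for grouping).
C2 (derived state '0') is shared by Lineage P and Lineage T — a synapomorphy uniting that clade.
Only Lineage B, Lineage D, Lineage P, and Lineage T show the derived state '1' for C3, supporting them as a clade.
C4: derived state '0' in Lineage P only — an autapomorphy, so it tells us nothing about relationships among taxa.
C5 (derived state '1') is shared by Lineage B, Lineage P, and Lineage T — a synapomorphy uniting that clade.
Most parsimonious ingroup topology: (Lineage R,(Lineage D,((Lineage T,Lineage P),Lineage B))).
Lineage T and Lineage P form a cherry on this tree, so they are sister taxa.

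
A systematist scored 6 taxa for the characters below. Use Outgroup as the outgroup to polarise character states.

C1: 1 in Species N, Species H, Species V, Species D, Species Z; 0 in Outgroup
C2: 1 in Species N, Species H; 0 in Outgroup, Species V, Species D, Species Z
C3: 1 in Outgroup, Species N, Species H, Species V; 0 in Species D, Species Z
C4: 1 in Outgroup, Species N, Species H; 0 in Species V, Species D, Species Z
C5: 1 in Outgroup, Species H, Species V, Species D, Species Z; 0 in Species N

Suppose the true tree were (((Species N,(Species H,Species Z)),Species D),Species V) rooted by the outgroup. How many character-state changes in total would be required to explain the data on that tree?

9

Map each character onto (((Species N,(Species H,Species Z)),Species D),Species V) (rooted by Outgroup) and count the minimum state changes it requires (Fitch parsimony):
C1: 1; C2: 2; C3: 2; C4: 3; C5: 1.
Total tree length = 9.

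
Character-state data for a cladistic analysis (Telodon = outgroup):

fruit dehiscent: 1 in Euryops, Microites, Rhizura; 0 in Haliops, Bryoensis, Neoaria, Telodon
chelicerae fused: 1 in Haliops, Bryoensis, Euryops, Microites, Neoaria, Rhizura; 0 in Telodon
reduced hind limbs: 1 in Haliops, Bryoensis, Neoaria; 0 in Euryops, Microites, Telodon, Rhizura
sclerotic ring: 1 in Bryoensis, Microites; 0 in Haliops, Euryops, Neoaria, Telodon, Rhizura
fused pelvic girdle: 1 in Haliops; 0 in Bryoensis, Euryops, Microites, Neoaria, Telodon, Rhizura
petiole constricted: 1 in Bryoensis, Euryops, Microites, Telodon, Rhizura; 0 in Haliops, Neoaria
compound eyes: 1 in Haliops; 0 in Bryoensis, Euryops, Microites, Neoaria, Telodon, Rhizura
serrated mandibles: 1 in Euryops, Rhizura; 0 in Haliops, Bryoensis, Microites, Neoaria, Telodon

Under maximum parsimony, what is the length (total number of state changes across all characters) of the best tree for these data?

9

Character polarity is set by the outgroup: the derived state is whichever differs from the outgroup's state, so for petiole constricted the derived state is '0', and for the remaining characters it is '1'.
Only Euryops, Microites, and Rhizura show the derived state '1' for fruit dehiscent, supporting them as a clade.
All ingroup taxa share the derived state '1' for chelicerae fused; it defines the ingroup but does not resolve relationships within it.
Only Bryoensis, Haliops, and Neoaria show the derived state '1' for reduced hind limbs, supporting them as a clade.
sclerotic ring (state '1') occurs in Bryoensis and Microites but conflicts with the nesting implied by the other characters — most parsimoniously interpreted as homoplasy.
fused pelvic girdle (derived state '1') is unique to Haliops (autapomorphy; uninformative for grouping).
Only Haliops and Neoaria show the derived state '0' for petiole constricted, supporting them as a clade.
compound eyes: derived state '1' in Haliops only — an autapomorphy, so it tells us nothing about relationships among taxa.
Only Euryops and Rhizura show the derived state '1' for serrated mandibles, supporting them as a clade.
Most parsimonious ingroup topology: (((Rhizura,Euryops),Microites),(Bryoensis,(Haliops,Neoaria))).
Changes per character on this tree: fruit dehiscent: 1; chelicerae fused: 1; reduced hind limbs: 1; sclerotic ring: 2; fused pelvic girdle: 1; petiole constricted: 1; compound eyes: 1; serrated mandibles: 1.
Total = 9.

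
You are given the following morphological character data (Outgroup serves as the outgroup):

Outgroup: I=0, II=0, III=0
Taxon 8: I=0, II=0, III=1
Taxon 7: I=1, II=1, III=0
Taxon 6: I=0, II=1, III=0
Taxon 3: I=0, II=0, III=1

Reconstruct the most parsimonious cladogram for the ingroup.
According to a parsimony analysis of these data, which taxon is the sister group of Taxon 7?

The outgroup has state '0' for every character, so '1' is the derived state throughout.
I (derived state '1') is unique to Taxon 7 (autapomorphy; uninformative for grouping).
II (derived state '1') is shared by Taxon 6 and Taxon 7 — a synapomorphy uniting that clade.
Only Taxon 3 and Taxon 8 show the derived state '1' for III, supporting them as a clade.
Most parsimonious ingroup topology: ((Taxon 8,Taxon 3),(Taxon 7,Taxon 6)).
Taxon 7 and Taxon 6 form a cherry on this tree, so they are sister taxa.

Taxon 6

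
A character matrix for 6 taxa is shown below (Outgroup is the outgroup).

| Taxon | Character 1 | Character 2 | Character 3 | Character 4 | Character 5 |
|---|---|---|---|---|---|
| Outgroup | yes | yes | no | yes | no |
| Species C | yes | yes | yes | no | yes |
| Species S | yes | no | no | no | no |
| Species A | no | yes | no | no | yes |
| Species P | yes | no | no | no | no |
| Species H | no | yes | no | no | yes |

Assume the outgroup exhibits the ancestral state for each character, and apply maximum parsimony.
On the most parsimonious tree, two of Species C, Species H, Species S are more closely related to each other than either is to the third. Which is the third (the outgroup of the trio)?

Species S

Character polarity is set by the outgroup: the derived state is whichever differs from the outgroup's state, so for Character 1, Character 2, Character 4 the derived state is 'no', and for the remaining characters it is 'yes'.
Character 1 (derived state 'no') is shared by Species A and Species H — a synapomorphy uniting that clade.
Only Species P and Species S show the derived state 'no' for Character 2, supporting them as a clade.
Character 3 (derived state 'yes') is unique to Species C (autapomorphy; uninformative for grouping).
All ingroup taxa share the derived state 'no' for Character 4; it defines the ingroup but does not resolve relationships within it.
Character 5: derived state 'yes' in Species A, Species C, and Species H only — synapomorphy for {Species A, Species C, Species H}.
Most parsimonious ingroup topology: ((Species C,(Species A,Species H)),(Species S,Species P)).
Species C and Species H share a more recent common ancestor with each other than either does with Species S, so Species S is the least closely related of the three.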